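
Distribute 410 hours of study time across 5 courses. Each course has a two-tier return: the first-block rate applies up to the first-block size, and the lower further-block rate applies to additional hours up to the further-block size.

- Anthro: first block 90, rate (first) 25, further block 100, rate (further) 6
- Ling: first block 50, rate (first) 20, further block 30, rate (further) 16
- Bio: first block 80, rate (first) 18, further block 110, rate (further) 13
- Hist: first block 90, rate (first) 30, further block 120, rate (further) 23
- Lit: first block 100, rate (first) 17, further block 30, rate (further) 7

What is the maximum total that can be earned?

Treat each block as its own option and order by rate: Hist/T1 30 > Anthro/T1 25 > Hist/T2 23 > Ling/T1 20 > Bio/T1 18 > Lit/T1 17 > Ling/T2 16 > Bio/T2 13 > Lit/T2 7 > Anthro/T2 6.
Hist T1 at 30: fill all 90 ; 320 left.
Anthro T1 at 25: fill all 90 ; 230 left.
Hist T2 at 23: fill all 120 ; 110 left.
Fill Ling T1 block (50 at 20) ; 60 left.
60 remain; put them into Bio T1 at 18.
Total = 30×90 + 25×90 + 23×120 + 20×50 + 18×60 = 9790.

9790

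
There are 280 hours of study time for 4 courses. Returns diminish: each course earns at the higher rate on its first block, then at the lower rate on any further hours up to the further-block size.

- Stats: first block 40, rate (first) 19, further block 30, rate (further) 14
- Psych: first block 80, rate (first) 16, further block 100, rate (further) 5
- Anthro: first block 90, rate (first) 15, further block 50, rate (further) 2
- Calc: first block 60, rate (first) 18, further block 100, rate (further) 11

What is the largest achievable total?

4610

Rank every tier by rate: Stats/T1 19 > Calc/T1 18 > Psych/T1 16 > Anthro/T1 15 > Stats/T2 14 > Calc/T2 11 > Psych/T2 5 > Anthro/T2 2.
Stats T1 at 19: fill all 40 ; 240 left.
Calc/T1 (18): +60 ; 180 left.
Fill Psych T1 block (80 at 16) ; 100 left.
Anthro/T1 (15): +90 ; 10 left.
Stats T2 at 14: only 10 left, fill 10.
Total = 19×40 + 18×60 + 16×80 + 15×90 + 14×10 = 4610.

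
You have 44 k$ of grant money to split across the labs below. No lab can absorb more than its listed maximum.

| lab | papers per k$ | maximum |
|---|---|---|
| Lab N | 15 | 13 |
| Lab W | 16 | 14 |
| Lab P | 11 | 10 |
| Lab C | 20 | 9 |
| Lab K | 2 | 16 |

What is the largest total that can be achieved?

Rank by papers per k$: Lab C 20 > Lab W 16 > Lab N 15 > Lab P 11 > Lab K 2.
Lab C: +9 to 9 (cap) ; 35 left.
Lab W: +14 to 14 (cap) ; 21 left.
Lab N takes 13 to reach its cap of 13 ; 8 left.
Lab P: +8 (room for 10) → 8. Pool exhausted.
Total = 15×13 + 16×14 + 11×8 + 20×9 = 687.

687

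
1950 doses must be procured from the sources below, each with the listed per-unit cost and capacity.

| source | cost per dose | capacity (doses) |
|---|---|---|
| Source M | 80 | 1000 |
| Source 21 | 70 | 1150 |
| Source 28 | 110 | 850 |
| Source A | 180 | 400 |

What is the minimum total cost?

144500

Cheapest first:
Source 21 (70): use full 1150 → 800 doses to go.
Take 800 from Source M at 80 to finish.
Source 28, Source A: unused.
Cost = 1150×70 + 800×80 = 144500.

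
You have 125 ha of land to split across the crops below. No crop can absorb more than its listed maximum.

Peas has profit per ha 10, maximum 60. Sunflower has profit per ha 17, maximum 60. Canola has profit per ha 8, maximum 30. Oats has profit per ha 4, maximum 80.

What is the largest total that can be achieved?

1660

Order the crops by profit per ha: Sunflower 17 > Peas 10 > Canola 8 > Oats 4.
Give Sunflower 60 to hit its cap of 60 ; 65 left.
Give Peas 60 to hit its cap of 60 ; 5 left.
Only 5 left; Canola takes them to reach 5.
Total = 10×60 + 17×60 + 8×5 = 1660.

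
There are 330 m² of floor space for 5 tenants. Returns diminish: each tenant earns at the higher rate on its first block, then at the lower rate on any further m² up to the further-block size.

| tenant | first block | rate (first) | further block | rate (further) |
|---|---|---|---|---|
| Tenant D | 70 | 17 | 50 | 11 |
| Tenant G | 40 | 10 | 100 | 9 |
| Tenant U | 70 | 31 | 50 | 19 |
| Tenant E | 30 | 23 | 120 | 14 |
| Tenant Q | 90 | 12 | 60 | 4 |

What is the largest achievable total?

6540

Treat each block as its own option and order by rate: Tenant U/tier1 31 > Tenant E/tier1 23 > Tenant U/tier2 19 > Tenant D/tier1 17 > Tenant E/tier2 14 > Tenant Q/tier1 12 > Tenant D/tier2 11 > Tenant G/tier1 10 > Tenant G/tier2 9 > Tenant Q/tier2 4.
Tenant U tier1 at 31: fill all 70 — 260 left.
Tenant E tier1 at 23: fill all 30 — 230 left.
Fill Tenant U tier2 block (50 at 19) — 180 left.
Tenant D tier1 at 17: fill all 70 — 110 left.
Tenant E tier2 at 14: only 110 left, fill 110.
Total = 31×70 + 23×30 + 19×50 + 17×70 + 14×110 = 6540.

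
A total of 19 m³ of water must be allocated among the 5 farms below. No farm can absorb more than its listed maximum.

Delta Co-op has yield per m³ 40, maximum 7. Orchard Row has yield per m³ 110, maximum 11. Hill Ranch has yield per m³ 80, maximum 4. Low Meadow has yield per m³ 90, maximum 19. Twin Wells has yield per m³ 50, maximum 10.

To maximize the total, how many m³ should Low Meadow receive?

Order the farms by yield per m³: Orchard Row 110 > Low Meadow 90 > Hill Ranch 80 > Twin Wells 50 > Delta Co-op 40.
Orchard Row: +11 to 11 (cap) → 8 left.
Only 8 left; Low Meadow takes them to reach 8.

8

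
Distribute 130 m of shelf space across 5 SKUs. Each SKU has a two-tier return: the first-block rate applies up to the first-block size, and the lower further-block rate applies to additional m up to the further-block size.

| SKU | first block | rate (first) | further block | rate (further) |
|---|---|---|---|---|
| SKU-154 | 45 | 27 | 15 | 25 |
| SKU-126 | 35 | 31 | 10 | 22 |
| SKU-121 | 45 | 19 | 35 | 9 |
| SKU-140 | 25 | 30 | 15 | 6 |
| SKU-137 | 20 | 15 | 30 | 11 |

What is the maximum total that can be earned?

Order all 10 blocks by rate: SKU-126/tier1 31 > SKU-140/tier1 30 > SKU-154/tier1 27 > SKU-154/tier2 25 > SKU-126/tier2 22 > SKU-121/tier1 19 > SKU-137/tier1 15 > SKU-137/tier2 11 > SKU-121/tier2 9 > SKU-140/tier2 6.
SKU-126/tier1 (31): +35 — 95 left.
SKU-140/tier1 (30): +25 — 70 left.
Fill SKU-154 tier1 block (45 at 27) — 25 left.
SKU-154 tier2 at 25: fill all 15 — 10 left.
SKU-126 tier2 at 22: fill all 10 — 0 left.
Total = 31×35 + 30×25 + 27×45 + 25×15 + 22×10 = 3645.

3645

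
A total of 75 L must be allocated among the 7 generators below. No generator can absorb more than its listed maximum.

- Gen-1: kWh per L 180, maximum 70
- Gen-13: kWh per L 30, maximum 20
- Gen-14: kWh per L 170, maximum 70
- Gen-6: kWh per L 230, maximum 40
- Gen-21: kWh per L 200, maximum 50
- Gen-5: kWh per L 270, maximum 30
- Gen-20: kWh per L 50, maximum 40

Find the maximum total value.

18300

Order the generators by kWh per L: Gen-5 270 > Gen-6 230 > Gen-21 200 > Gen-1 180 > Gen-14 170 > Gen-20 50 > Gen-13 30.
Gen-5 takes 30 to reach its cap of 30 ; 45 left.
Gen-6 takes 40 to reach its cap of 40 ; 5 left.
Gen-21 has room for 50 but only 5 remain, so it gets 5.
Total = 230×40 + 200×5 + 270×30 = 18300.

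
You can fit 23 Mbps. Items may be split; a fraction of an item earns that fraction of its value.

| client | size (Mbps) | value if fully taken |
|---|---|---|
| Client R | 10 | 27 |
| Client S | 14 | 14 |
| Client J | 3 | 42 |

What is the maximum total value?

79

Sort by value density: Client J 42/3≈14, Client R 27/10≈2.7, Client S 14/14≈1.
Take all of Client J (3 Mbps, value 42) ; 20 Mbps left.
Client R: take in full, 10 Mbps for value 27 ; 10 left.
10 Mbps left: a 10/14 share of Client S gives 14×10/14 = 10.
Total value = 79.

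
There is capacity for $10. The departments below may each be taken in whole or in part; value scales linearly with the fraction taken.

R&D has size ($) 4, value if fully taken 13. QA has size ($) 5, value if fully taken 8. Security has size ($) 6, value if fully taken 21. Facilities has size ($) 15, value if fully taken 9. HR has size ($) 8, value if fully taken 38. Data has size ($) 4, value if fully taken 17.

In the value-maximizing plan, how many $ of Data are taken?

2

Rank by value-to-size ratio: HR 38/8≈4.75, Data 17/4≈4.25, Security 21/6≈3.5, R&D 13/4≈3.25, QA 8/5≈1.6, Facilities 9/15≈0.6.
HR: take in full, 8 $ for value 38 — 2 left.
Fill the last 2 $ with part of Data: 2/4 of it earns 8.5.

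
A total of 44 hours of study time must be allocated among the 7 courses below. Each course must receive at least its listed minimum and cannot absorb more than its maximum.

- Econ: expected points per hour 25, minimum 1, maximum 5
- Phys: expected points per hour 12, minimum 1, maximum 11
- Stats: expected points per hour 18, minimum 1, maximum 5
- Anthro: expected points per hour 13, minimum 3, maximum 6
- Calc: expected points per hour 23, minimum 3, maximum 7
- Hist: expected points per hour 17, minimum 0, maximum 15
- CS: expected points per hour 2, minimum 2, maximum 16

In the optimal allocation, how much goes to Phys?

Meeting every minimum uses 1+1+1+3+3+0+2 = 11 hours, leaving 33.
Order the courses by expected points per hour: Econ 25 > Calc 23 > Stats 18 > Hist 17 > Anthro 13 > Phys 12 > CS 2.
Econ takes 4 more to reach its cap of 5 → 29 left.
Calc takes 4 more to reach its cap of 7 → 25 left.
Stats takes 4 more to reach its cap of 5 → 21 left.
Hist: +15 to 15 (cap) → 6 left.
Anthro takes 3 more to reach its cap of 6 → 3 left.
Only 3 left; Phys takes them to reach 4.

4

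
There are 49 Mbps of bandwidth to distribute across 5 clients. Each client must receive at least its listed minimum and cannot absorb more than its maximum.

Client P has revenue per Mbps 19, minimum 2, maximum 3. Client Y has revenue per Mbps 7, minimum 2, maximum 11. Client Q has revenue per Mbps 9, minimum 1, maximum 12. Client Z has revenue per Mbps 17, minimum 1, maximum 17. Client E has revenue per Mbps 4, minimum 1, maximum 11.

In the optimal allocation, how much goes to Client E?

Meeting every minimum uses 2+2+1+1+1 = 7 Mbps, leaving 42.
Rank by revenue per Mbps: Client P 19 > Client Z 17 > Client Q 9 > Client Y 7 > Client E 4.
Client P takes 1 more to reach its cap of 3 — 41 left.
Client Z: +16 to 17 (cap) — 25 left.
Client Q: +11 to 12 (cap) — 14 left.
Give Client Y 9 more to hit its cap of 11 — 5 left.
Client E: +5 (room for 10) → 6. Pool exhausted.

6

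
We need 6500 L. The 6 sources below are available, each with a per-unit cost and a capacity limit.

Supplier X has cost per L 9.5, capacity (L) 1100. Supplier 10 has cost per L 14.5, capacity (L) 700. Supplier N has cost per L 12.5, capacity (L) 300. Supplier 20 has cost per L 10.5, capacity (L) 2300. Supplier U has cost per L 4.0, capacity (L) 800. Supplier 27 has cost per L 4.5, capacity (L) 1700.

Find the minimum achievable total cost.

Fill from the cheapest source first.
Supplier U (4.0): use full 800 ; 5700 L to go.
Supplier 27 (4.5): use full 1700 ; 4000 L to go.
Supplier X at 9.5: take all 1100 L ; 2900 still needed.
Take 2300 from Supplier 20 at 10.5 ; need 600 more.
Supplier N (12.5): use full 300 ; 300 L to go.
Supplier 10 (14.5): take the remaining 300 ; done.
Cost = 800×4.0 + 1700×4.5 + 1100×9.5 + 2300×10.5 + 300×12.5 + 300×14.5 = 53550.

53550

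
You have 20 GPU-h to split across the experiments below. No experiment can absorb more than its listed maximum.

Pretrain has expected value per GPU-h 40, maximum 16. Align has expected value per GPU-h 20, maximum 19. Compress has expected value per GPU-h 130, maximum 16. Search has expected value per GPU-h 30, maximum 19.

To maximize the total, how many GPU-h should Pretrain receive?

4

Highest expected value per GPU-h first: Compress 130 > Pretrain 40 > Search 30 > Align 20.
Give Compress 16 to hit its cap of 16 → 4 left.
Pretrain has room for 16 but only 4 remain, so it gets 4.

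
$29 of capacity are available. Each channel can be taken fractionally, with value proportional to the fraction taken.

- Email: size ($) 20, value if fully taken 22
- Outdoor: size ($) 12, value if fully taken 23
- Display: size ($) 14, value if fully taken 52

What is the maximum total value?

Sort by value density: Display 52/14≈3.71, Outdoor 23/12≈1.92, Email 22/20≈1.1.
All 14 $ of Display fit (value 52) — 15 remain.
All 12 $ of Outdoor fit (value 23) — 3 remain.
Fill the last 3 $ with part of Email: 3/20 of it earns 3.3.
Total value = 78.3.

78.3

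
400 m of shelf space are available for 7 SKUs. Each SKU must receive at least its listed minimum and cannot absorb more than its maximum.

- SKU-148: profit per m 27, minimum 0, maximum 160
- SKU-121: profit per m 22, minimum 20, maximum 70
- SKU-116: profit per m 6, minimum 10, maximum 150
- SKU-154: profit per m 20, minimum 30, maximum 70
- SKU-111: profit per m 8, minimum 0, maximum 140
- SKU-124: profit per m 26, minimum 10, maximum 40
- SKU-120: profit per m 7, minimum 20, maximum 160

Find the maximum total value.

8740

Meeting every minimum uses 0+20+10+30+0+10+20 = 90 m, leaving 310.
Order the SKUs by profit per m: SKU-148 27 > SKU-124 26 > SKU-121 22 > SKU-154 20 > SKU-111 8 > SKU-120 7 > SKU-116 6.
Give SKU-148 160 more to hit its cap of 160 ; 150 left.
Give SKU-124 30 more to hit its cap of 40 ; 120 left.
Give SKU-121 50 more to hit its cap of 70 ; 70 left.
SKU-154 takes 40 more to reach its cap of 70 ; 30 left.
SKU-111: +30 (room for 140) → 30. Pool exhausted.
Total = 27×160 + 22×70 + 6×10 + 20×70 + 8×30 + 26×40 + 7×20 = 8740.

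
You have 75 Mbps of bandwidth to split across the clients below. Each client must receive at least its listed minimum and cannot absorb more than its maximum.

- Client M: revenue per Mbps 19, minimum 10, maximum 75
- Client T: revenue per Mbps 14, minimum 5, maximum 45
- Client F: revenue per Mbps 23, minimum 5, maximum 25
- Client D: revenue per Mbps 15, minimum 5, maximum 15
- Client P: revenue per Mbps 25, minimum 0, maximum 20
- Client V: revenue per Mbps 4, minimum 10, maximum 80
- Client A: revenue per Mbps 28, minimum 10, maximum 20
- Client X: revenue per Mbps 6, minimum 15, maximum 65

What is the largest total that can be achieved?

1265

Meeting every minimum uses 10+5+5+5+0+10+10+15 = 60 Mbps, leaving 15.
Rank by revenue per Mbps: Client A 28 > Client P 25 > Client F 23 > Client M 19 > Client D 15 > Client T 14 > Client X 6 > Client V 4.
Give Client A 10 more to hit its cap of 20 — 5 left.
Only 5 left; Client P takes them to reach 5.
Total = 19×10 + 14×5 + 23×5 + 15×5 + 25×5 + 4×10 + 28×20 + 6×15 = 1265.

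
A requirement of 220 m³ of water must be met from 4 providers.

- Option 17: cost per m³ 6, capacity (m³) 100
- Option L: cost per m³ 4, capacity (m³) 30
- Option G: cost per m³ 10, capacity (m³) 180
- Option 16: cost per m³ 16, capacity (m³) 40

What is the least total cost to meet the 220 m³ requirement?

1620

Cheapest first:
Option L (4): use full 30 → 190 m³ to go.
Option 17 at 6: take all 100 m³ → 90 still needed.
Option G at 10: take 90 of its 180 → requirement met.
Option 16: unused.
Cost = 30×4 + 100×6 + 90×10 = 1620.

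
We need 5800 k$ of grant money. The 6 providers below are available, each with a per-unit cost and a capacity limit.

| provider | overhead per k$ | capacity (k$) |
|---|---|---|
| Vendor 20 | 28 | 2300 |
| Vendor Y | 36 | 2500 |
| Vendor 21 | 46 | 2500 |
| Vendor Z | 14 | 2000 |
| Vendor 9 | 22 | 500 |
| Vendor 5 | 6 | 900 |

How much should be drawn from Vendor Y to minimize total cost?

Use providers in increasing cost order.
Vendor 5 (6): use full 900 → 4900 k$ to go.
Vendor Z (14): use full 2000 → 2900 k$ to go.
Take 500 from Vendor 9 at 22 → need 2400 more.
Vendor 20 at 28: take all 2300 k$ → 100 still needed.
Take 100 from Vendor Y at 36 to finish.
Vendor 21: unused.

100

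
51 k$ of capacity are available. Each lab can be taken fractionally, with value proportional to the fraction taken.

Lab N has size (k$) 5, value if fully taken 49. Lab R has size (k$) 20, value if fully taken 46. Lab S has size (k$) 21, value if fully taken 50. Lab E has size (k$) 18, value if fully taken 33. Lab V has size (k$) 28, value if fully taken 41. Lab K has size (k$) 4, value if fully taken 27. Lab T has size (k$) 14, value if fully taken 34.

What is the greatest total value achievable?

176.1

Rank by value-to-size ratio: Lab N 49/5≈9.8, Lab K 27/4≈6.75, Lab T 34/14≈2.43, Lab S 50/21≈2.38, Lab R 46/20≈2.3, Lab E 33/18≈1.83, Lab V 41/28≈1.46.
Lab N: take in full, 5 k$ for value 49 ; 46 left.
Lab K: take in full, 4 k$ for value 27 ; 42 left.
Take all of Lab T (14 k$, value 34) ; 28 k$ left.
Lab S: take in full, 21 k$ for value 50 ; 7 left.
Fill the last 7 k$ with part of Lab R: 7/20 of it earns 16.1.
Total value = 176.1.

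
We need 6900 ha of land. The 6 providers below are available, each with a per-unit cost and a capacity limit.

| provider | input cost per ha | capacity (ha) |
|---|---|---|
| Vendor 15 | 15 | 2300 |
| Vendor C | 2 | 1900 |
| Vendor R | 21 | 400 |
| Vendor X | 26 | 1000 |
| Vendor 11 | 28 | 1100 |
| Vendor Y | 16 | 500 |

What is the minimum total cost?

103100

Use providers in increasing cost order.
Take 1900 from Vendor C at 2 — need 5000 more.
Vendor 15 (15): use full 2300 — 2700 ha to go.
Vendor Y (16): use full 500 — 2200 ha to go.
Vendor R at 21: take all 400 ha — 1800 still needed.
Vendor X at 26: take all 1000 ha — 800 still needed.
Take 800 from Vendor 11 at 28 to finish.
Cost = 1900×2 + 2300×15 + 500×16 + 400×21 + 1000×26 + 800×28 = 103100.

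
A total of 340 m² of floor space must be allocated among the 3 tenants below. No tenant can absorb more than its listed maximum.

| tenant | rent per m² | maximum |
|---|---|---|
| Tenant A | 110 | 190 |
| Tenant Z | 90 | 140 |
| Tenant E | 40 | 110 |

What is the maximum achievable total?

33900

Order the tenants by rent per m²: Tenant A 110 > Tenant Z 90 > Tenant E 40.
Tenant A: +190 to 190 (cap) → 150 left.
Tenant Z takes 140 to reach its cap of 140 → 10 left.
Tenant E has room for 110 but only 10 remain, so it gets 10.
Total = 110×190 + 90×140 + 40×10 = 33900.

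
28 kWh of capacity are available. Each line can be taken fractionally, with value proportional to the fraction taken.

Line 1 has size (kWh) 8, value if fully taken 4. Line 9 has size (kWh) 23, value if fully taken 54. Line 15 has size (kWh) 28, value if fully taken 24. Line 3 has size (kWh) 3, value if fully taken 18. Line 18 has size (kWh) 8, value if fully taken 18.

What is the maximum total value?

Best value per unit of size first: Line 3 18/3≈6, Line 9 54/23≈2.35, Line 18 18/8≈2.25, Line 15 24/28≈0.857, Line 1 4/8≈0.5.
Take all of Line 3 (3 kWh, value 18) → 25 kWh left.
Take all of Line 9 (23 kWh, value 54) → 2 kWh left.
Only 2 kWh remain; take 2/8 of Line 18 for value 18×2/8 = 4.5.
Total value = 76.5.

76.5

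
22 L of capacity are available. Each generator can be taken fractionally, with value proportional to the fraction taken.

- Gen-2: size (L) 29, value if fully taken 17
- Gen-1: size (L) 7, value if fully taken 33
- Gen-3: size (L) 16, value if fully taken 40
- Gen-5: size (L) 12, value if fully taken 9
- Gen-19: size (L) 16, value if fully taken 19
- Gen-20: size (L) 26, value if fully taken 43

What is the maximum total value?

70.5

Best value per unit of size first: Gen-1 33/7≈4.71, Gen-3 40/16≈2.5, Gen-20 43/26≈1.65, Gen-19 19/16≈1.19, Gen-5 9/12≈0.75, Gen-2 17/29≈0.586.
All 7 L of Gen-1 fit (value 33) → 15 remain.
Fill the last 15 L with part of Gen-3: 15/16 of it earns 37.5.
Total value = 70.5.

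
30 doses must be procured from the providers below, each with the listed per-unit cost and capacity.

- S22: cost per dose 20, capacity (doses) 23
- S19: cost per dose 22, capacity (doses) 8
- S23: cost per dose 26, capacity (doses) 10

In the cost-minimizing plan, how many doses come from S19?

Cheapest first:
Take 23 from S22 at 20 ; need 7 more.
Take 7 from S19 at 22 to finish.
S23: unused.

7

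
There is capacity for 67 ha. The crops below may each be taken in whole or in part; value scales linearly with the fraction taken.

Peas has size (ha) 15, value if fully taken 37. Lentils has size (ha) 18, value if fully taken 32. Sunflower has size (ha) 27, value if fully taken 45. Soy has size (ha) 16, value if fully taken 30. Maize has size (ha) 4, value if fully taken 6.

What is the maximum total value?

129

Rank by value-to-size ratio: Peas 37/15≈2.47, Soy 30/16≈1.88, Lentils 32/18≈1.78, Sunflower 45/27≈1.67, Maize 6/4≈1.5.
Peas: take in full, 15 ha for value 37 ; 52 left.
Soy: take in full, 16 ha for value 30 ; 36 left.
Take all of Lentils (18 ha, value 32) ; 18 ha left.
Only 18 ha remain; take 18/27 of Sunflower for value 45×18/27 = 30.
Total value = 129.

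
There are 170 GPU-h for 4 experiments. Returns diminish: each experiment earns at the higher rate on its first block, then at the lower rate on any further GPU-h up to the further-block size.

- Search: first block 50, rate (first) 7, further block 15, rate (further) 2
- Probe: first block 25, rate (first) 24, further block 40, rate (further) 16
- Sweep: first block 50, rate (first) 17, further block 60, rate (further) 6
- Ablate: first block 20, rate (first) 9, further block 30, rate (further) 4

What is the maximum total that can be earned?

2515

Treat each block as its own option and order by rate: Probe/tier1 24 > Sweep/tier1 17 > Probe/tier2 16 > Ablate/tier1 9 > Search/tier1 7 > Sweep/tier2 6 > Ablate/tier2 4 > Search/tier2 2.
Probe/tier1 (24): +25 ; 145 left.
Fill Sweep tier1 block (50 at 17) ; 95 left.
Fill Probe tier2 block (40 at 16) ; 55 left.
Fill Ablate tier1 block (20 at 9) ; 35 left.
Search/tier1: +35 of 50 at 7; pool empty.
Total = 24×25 + 17×50 + 16×40 + 9×20 + 7×35 = 2515.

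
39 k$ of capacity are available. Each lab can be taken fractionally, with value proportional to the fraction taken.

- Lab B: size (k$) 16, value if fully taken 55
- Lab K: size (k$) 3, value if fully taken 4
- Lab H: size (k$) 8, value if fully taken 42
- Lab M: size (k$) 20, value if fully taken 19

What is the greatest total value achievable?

Sort by value density: Lab H 42/8≈5.25, Lab B 55/16≈3.44, Lab K 4/3≈1.33, Lab M 19/20≈0.95.
Lab H: take in full, 8 k$ for value 42 → 31 left.
Lab B: take in full, 16 k$ for value 55 → 15 left.
All 3 k$ of Lab K fit (value 4) → 12 remain.
12 k$ left: a 12/20 share of Lab M gives 19×12/20 = 11.4.
Total value = 112.4.

112.4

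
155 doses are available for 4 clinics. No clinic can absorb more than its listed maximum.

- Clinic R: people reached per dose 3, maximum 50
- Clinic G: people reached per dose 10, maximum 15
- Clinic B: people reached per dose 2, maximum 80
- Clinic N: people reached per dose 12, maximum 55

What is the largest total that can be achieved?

1030

Rank by people reached per dose: Clinic N 12 > Clinic G 10 > Clinic R 3 > Clinic B 2.
Give Clinic N 55 to hit its cap of 55 — 100 left.
Clinic G takes 15 to reach its cap of 15 — 85 left.
Give Clinic R 50 to hit its cap of 50 — 35 left.
Clinic B: +35 (room for 80) → 35. Pool exhausted.
Total = 3×50 + 10×15 + 2×35 + 12×55 = 1030.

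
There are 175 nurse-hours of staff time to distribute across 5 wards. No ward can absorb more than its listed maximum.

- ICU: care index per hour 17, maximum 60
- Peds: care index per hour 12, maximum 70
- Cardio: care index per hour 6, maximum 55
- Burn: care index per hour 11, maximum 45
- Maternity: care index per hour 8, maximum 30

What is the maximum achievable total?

2355

Highest care index per hour first: ICU 17 > Peds 12 > Burn 11 > Maternity 8 > Cardio 6.
ICU takes 60 to reach its cap of 60 — 115 left.
Peds: +70 to 70 (cap) — 45 left.
Burn: +45 to 45 (cap) — 0 left.
Total = 17×60 + 12×70 + 11×45 = 2355.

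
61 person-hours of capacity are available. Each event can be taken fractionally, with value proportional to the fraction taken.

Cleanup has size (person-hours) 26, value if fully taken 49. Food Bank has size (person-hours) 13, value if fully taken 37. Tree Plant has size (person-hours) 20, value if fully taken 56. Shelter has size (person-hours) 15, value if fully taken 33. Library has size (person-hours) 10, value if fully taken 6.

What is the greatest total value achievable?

150.5

Best value per unit of size first: Food Bank 37/13≈2.85, Tree Plant 56/20≈2.8, Shelter 33/15≈2.2, Cleanup 49/26≈1.88, Library 6/10≈0.6.
Food Bank: take in full, 13 person-hours for value 37 ; 48 left.
Tree Plant: take in full, 20 person-hours for value 56 ; 28 left.
Shelter: take in full, 15 person-hours for value 33 ; 13 left.
13 person-hours left: a 13/26 share of Cleanup gives 49×13/26 = 24.5.
Total value = 150.5.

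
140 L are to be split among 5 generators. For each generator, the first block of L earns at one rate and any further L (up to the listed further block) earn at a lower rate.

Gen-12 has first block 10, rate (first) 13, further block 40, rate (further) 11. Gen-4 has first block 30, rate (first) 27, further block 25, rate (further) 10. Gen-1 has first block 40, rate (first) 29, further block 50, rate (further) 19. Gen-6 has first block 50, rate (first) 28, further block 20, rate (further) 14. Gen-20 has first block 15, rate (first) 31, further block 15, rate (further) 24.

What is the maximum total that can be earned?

Treat each block as its own option and order by rate: Gen-20/tier1 31 > Gen-1/tier1 29 > Gen-6/tier1 28 > Gen-4/tier1 27 > Gen-20/tier2 24 > Gen-1/tier2 19 > Gen-6/tier2 14 > Gen-12/tier1 13 > Gen-12/tier2 11 > Gen-4/tier2 10.
Gen-20/tier1 (31): +15 → 125 left.
Gen-1/tier1 (29): +40 → 85 left.
Gen-6/tier1 (28): +50 → 35 left.
Gen-4 tier1 at 27: fill all 30 → 5 left.
Gen-20/tier2: +5 of 15 at 24; pool empty.
Total = 31×15 + 29×40 + 28×50 + 27×30 + 24×5 = 3955.

3955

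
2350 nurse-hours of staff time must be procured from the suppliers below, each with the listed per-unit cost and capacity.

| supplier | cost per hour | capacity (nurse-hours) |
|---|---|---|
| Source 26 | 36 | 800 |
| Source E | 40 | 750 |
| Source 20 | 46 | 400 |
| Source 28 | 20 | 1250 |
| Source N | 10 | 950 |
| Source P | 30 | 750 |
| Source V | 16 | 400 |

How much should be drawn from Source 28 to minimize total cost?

Cheapest first:
Source N at 10: take all 950 nurse-hours ; 1400 still needed.
Take 400 from Source V at 16 ; need 1000 more.
Source 28 (20): take the remaining 1000 ; done.
Source P, Source 26, Source E, Source 20: unused.

1000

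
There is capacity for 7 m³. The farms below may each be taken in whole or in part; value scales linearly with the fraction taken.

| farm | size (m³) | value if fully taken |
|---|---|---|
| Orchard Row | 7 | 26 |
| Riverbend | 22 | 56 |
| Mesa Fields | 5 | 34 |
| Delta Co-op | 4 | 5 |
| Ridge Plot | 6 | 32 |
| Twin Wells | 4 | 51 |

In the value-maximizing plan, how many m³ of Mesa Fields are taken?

3

Best value per unit of size first: Twin Wells 51/4≈12.8, Mesa Fields 34/5≈6.8, Ridge Plot 32/6≈5.33, Orchard Row 26/7≈3.71, Riverbend 56/22≈2.55, Delta Co-op 5/4≈1.25.
Twin Wells: take in full, 4 m³ for value 51 ; 3 left.
3 m³ left: a 3/5 share of Mesa Fields gives 34×3/5 = 20.4.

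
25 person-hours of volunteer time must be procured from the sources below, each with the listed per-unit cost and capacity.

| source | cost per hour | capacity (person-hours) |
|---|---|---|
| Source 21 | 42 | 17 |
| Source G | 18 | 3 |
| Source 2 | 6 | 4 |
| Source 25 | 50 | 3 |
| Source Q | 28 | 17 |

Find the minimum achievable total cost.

Use sources in increasing cost order.
Take 4 from Source 2 at 6 ; need 21 more.
Take 3 from Source G at 18 ; need 18 more.
Source Q at 28: take all 17 person-hours ; 1 still needed.
Take 1 from Source 21 at 42 to finish.
Source 25: unused.
Cost = 4×6 + 3×18 + 17×28 + 1×42 = 596.

596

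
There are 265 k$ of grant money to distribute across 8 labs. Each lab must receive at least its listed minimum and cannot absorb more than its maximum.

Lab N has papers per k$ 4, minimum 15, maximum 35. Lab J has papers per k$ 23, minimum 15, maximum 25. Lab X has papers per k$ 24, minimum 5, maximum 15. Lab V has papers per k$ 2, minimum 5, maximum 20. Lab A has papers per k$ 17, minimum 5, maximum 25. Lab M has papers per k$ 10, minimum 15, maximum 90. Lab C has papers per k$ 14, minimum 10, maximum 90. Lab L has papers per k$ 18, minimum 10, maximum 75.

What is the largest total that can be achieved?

Meeting every minimum uses 15+15+5+5+5+15+10+10 = 80 k$, leaving 185.
Rank by papers per k$: Lab X 24 > Lab J 23 > Lab L 18 > Lab A 17 > Lab C 14 > Lab M 10 > Lab N 4 > Lab V 2.
Lab X: +10 to 15 (cap) ; 175 left.
Give Lab J 10 more to hit its cap of 25 ; 165 left.
Lab L takes 65 more to reach its cap of 75 ; 100 left.
Give Lab A 20 more to hit its cap of 25 ; 80 left.
Lab C: +80 to 90 (cap) ; 0 left.
Total = 4×15 + 23×25 + 24×15 + 2×5 + 17×25 + 10×15 + 14×90 + 18×75 = 4190.

4190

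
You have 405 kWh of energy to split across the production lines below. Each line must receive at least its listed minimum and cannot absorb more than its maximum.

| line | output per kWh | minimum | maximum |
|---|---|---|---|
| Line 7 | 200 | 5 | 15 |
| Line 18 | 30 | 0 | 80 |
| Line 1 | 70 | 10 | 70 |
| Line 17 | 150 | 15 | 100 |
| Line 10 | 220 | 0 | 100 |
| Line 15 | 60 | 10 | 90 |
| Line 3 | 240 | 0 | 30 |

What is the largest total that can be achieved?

57500

Meeting every minimum uses 5+0+10+15+0+10+0 = 40 kWh, leaving 365.
Highest output per kWh first: Line 3 240 > Line 10 220 > Line 7 200 > Line 17 150 > Line 1 70 > Line 15 60 > Line 18 30.
Line 3: +30 to 30 (cap) ; 335 left.
Give Line 10 100 more to hit its cap of 100 ; 235 left.
Line 7: +10 to 15 (cap) ; 225 left.
Line 17: +85 to 100 (cap) ; 140 left.
Line 1: +60 to 70 (cap) ; 80 left.
Line 15 takes 80 more to reach its cap of 90 ; 0 left.
Total = 200×15 + 70×70 + 150×100 + 220×100 + 60×90 + 240×30 = 57500.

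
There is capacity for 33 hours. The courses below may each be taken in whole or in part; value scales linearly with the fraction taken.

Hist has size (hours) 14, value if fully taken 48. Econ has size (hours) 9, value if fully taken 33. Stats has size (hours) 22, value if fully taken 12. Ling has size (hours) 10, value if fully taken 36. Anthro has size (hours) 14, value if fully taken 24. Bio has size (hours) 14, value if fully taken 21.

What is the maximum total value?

Rank by value-to-size ratio: Econ 33/9≈3.67, Ling 36/10≈3.6, Hist 48/14≈3.43, Anthro 24/14≈1.71, Bio 21/14≈1.5, Stats 12/22≈0.545.
Econ: take in full, 9 hours for value 33 ; 24 left.
Ling: take in full, 10 hours for value 36 ; 14 left.
Take all of Hist (14 hours, value 48) ; 0 hours left.
Total value = 117.

117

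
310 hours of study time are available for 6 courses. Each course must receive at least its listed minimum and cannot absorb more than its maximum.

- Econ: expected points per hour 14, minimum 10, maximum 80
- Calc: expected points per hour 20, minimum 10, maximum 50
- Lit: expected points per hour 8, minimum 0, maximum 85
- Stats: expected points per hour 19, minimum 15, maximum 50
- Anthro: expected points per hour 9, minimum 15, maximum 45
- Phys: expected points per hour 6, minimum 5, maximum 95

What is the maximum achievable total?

4145

Meeting every minimum uses 10+10+0+15+15+5 = 55 hours, leaving 255.
Rank by expected points per hour: Calc 20 > Stats 19 > Econ 14 > Anthro 9 > Lit 8 > Phys 6.
Calc takes 40 more to reach its cap of 50 — 215 left.
Give Stats 35 more to hit its cap of 50 — 180 left.
Econ takes 70 more to reach its cap of 80 — 110 left.
Give Anthro 30 more to hit its cap of 45 — 80 left.
Lit has room for 85 more but only 80 remain, so it gets 80.
Total = 14×80 + 20×50 + 8×80 + 19×50 + 9×45 + 6×5 = 4145.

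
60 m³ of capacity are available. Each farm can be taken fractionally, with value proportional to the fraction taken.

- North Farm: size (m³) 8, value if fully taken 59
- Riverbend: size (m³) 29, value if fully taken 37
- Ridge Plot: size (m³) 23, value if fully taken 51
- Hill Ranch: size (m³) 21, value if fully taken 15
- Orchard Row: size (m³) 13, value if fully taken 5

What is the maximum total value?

Sort by value density: North Farm 59/8≈7.38, Ridge Plot 51/23≈2.22, Riverbend 37/29≈1.28, Hill Ranch 15/21≈0.714, Orchard Row 5/13≈0.385.
All 8 m³ of North Farm fit (value 59) — 52 remain.
Take all of Ridge Plot (23 m³, value 51) — 29 m³ left.
Take all of Riverbend (29 m³, value 37) — 0 m³ left.
Total value = 147.

147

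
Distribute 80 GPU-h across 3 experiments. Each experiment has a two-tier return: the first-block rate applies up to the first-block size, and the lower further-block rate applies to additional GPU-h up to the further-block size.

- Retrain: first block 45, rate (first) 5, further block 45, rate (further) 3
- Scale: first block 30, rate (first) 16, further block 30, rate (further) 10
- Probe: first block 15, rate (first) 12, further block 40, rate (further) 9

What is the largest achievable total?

1005

Rank every tier by rate: Scale/T1 16 > Probe/T1 12 > Scale/T2 10 > Probe/T2 9 > Retrain/T1 5 > Retrain/T2 3.
Fill Scale T1 block (30 at 16) ; 50 left.
Fill Probe T1 block (15 at 12) ; 35 left.
Scale/T2 (10): +30 ; 5 left.
5 remain; put them into Probe T2 at 9.
Total = 16×30 + 12×15 + 10×30 + 9×5 = 1005.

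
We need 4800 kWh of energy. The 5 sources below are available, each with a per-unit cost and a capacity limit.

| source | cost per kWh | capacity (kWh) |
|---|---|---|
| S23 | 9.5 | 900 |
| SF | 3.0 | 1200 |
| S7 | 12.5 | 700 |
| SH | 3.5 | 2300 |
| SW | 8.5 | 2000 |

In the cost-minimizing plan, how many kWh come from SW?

1300

Fill from the cheapest source first.
Take 1200 from SF at 3.0 — need 3600 more.
SH (3.5): use full 2300 — 1300 kWh to go.
SW (8.5): take the remaining 1300 — done.
S23, S7: unused.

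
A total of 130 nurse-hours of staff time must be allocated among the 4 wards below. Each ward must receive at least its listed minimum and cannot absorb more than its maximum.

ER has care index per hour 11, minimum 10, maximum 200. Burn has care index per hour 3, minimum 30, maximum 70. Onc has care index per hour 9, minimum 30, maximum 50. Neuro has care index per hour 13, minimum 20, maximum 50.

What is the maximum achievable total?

1230

Meeting every minimum uses 10+30+30+20 = 90 nurse-hours, leaving 40.
Order the wards by care index per hour: Neuro 13 > ER 11 > Onc 9 > Burn 3.
Give Neuro 30 more to hit its cap of 50 — 10 left.
ER has room for 190 more but only 10 remain, so it gets 20.
Total = 11×20 + 3×30 + 9×30 + 13×50 = 1230.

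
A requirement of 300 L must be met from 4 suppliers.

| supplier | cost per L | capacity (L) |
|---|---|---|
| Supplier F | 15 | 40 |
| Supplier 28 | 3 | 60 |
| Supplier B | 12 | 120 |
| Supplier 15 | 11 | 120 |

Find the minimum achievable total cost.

2940

Cheapest first:
Take 60 from Supplier 28 at 3 ; need 240 more.
Supplier 15 (11): use full 120 ; 120 L to go.
Take 120 from Supplier B at 12 ; need 0 more.
Supplier F: unused.
Cost = 60×3 + 120×11 + 120×12 = 2940.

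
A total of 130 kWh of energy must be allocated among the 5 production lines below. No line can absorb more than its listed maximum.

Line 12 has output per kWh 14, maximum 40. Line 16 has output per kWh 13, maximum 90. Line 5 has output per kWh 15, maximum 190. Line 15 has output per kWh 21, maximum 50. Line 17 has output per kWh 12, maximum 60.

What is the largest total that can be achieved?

Order the production lines by output per kWh: Line 15 21 > Line 5 15 > Line 12 14 > Line 16 13 > Line 17 12.
Line 15 takes 50 to reach its cap of 50 — 80 left.
Only 80 left; Line 5 takes them to reach 80.
Total = 15×80 + 21×50 = 2250.

2250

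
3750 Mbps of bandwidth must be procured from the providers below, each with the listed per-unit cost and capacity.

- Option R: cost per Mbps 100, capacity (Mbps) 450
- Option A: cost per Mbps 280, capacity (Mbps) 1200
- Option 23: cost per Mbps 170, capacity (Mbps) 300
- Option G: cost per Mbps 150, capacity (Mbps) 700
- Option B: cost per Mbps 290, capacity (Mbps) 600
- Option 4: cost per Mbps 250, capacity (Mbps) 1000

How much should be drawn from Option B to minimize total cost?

Use providers in increasing cost order.
Option R (100): use full 450 ; 3300 Mbps to go.
Option G (150): use full 700 ; 2600 Mbps to go.
Take 300 from Option 23 at 170 ; need 2300 more.
Take 1000 from Option 4 at 250 ; need 1300 more.
Take 1200 from Option A at 280 ; need 100 more.
Option B (290): take the remaining 100 ; done.

100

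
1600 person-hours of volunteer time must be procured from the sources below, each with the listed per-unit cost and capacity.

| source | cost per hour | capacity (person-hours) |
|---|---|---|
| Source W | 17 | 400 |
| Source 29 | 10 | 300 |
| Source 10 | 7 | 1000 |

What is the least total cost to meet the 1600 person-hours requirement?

15100

Use sources in increasing cost order.
Source 10 at 7: take all 1000 person-hours → 600 still needed.
Source 29 at 10: take all 300 person-hours → 300 still needed.
Source W at 17: take 300 of its 400 → requirement met.
Cost = 1000×7 + 300×10 + 300×17 = 15100.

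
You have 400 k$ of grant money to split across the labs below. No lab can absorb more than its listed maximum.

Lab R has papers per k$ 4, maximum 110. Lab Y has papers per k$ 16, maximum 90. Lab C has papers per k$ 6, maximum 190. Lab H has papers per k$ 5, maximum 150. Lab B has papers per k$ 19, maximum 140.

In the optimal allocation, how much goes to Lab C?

Highest papers per k$ first: Lab B 19 > Lab Y 16 > Lab C 6 > Lab H 5 > Lab R 4.
Lab B: +140 to 140 (cap) — 260 left.
Give Lab Y 90 to hit its cap of 90 — 170 left.
Lab C: +170 (room for 190) → 170. Pool exhausted.

170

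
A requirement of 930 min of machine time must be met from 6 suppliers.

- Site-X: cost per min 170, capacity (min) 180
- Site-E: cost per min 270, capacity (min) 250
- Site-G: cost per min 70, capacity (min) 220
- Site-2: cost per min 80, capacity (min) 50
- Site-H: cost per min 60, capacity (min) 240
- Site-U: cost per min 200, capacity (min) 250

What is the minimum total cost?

Fill from the cheapest supplier first.
Site-H (60): use full 240 — 690 min to go.
Site-G (70): use full 220 — 470 min to go.
Site-2 at 80: take all 50 min — 420 still needed.
Site-X (170): use full 180 — 240 min to go.
Site-U at 200: take 240 of its 250 — requirement met.
Site-E: unused.
Cost = 240×60 + 220×70 + 50×80 + 180×170 + 240×200 = 112400.

112400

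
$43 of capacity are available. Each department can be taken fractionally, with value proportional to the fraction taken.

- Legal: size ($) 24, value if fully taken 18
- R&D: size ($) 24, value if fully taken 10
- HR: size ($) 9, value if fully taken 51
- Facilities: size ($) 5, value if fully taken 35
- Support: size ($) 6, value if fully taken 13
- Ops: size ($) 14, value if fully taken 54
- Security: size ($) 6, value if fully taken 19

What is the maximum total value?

174.25

Sort by value density: Facilities 35/5≈7, HR 51/9≈5.67, Ops 54/14≈3.86, Security 19/6≈3.17, Support 13/6≈2.17, Legal 18/24≈0.75, R&D 10/24≈0.417.
Facilities: take in full, 5 $ for value 35 — 38 left.
All 9 $ of HR fit (value 51) — 29 remain.
All 14 $ of Ops fit (value 54) — 15 remain.
Take all of Security (6 $, value 19) — 9 $ left.
All 6 $ of Support fit (value 13) — 3 remain.
Fill the last 3 $ with part of Legal: 3/24 of it earns 2.25.
Total value = 174.25.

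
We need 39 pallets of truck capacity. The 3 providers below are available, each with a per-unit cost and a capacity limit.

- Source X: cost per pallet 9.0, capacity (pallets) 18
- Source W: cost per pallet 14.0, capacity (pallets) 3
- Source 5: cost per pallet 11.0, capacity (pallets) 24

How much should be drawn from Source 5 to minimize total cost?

21

Cheapest first:
Take 18 from Source X at 9.0 → need 21 more.
Take 21 from Source 5 at 11.0 to finish.
Source W: unused.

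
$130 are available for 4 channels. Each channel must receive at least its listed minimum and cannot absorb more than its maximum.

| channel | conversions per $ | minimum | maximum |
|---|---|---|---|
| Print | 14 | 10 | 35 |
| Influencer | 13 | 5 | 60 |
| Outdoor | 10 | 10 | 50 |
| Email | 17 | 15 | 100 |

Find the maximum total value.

2075

Meeting every minimum uses 10+5+10+15 = 40 $, leaving 90.
Order the channels by conversions per $: Email 17 > Print 14 > Influencer 13 > Outdoor 10.
Email: +85 to 100 (cap) ; 5 left.
Only 5 left; Print takes them to reach 15.
Total = 14×15 + 13×5 + 10×10 + 17×100 = 2075.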